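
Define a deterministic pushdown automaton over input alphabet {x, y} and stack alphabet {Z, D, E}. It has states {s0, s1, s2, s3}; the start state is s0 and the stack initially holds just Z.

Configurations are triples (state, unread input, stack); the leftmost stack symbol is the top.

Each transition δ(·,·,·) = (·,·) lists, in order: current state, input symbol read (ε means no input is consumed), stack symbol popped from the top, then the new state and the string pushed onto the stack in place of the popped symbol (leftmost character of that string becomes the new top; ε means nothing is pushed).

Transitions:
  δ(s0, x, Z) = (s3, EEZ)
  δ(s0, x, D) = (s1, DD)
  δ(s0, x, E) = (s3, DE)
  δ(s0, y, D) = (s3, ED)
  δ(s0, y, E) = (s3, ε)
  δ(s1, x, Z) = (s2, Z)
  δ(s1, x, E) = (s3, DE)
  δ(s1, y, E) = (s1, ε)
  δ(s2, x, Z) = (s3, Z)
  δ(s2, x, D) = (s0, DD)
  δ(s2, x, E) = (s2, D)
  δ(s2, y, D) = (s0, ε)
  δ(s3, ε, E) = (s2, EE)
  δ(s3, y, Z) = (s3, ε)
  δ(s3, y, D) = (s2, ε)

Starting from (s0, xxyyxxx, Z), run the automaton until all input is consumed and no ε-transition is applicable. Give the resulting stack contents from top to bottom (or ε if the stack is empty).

(s0, xxyyxxx, Z) ⊢ (s3, xyyxxx, EEZ) ⊢ (s2, xyyxxx, EEEZ) ⊢ (s2, yyxxx, DEEZ) ⊢ (s0, yxxx, EEZ) ⊢ (s3, xxx, EZ) ⊢ (s2, xxx, EEZ) ⊢ (s2, xx, DEZ) ⊢ (s0, x, DDEZ) ⊢ (s1, ε, DDDEZ)
All input consumed in state s1 with stack DDDEZ.

DDDEZ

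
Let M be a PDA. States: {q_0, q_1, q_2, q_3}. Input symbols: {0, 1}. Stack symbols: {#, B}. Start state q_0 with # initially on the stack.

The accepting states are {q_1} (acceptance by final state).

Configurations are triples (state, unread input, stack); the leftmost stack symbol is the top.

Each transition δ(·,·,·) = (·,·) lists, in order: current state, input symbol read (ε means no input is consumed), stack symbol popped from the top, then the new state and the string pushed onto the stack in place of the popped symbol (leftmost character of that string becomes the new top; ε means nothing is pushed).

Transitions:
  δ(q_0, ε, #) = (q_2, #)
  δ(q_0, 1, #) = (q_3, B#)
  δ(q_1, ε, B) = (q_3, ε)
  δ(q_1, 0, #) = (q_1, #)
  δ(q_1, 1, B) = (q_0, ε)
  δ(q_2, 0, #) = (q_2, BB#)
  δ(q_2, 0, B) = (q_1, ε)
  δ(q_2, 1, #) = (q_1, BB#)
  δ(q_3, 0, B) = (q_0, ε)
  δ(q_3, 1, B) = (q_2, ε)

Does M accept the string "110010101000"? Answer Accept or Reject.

No computation consumes all input and reaches a final state.

Reject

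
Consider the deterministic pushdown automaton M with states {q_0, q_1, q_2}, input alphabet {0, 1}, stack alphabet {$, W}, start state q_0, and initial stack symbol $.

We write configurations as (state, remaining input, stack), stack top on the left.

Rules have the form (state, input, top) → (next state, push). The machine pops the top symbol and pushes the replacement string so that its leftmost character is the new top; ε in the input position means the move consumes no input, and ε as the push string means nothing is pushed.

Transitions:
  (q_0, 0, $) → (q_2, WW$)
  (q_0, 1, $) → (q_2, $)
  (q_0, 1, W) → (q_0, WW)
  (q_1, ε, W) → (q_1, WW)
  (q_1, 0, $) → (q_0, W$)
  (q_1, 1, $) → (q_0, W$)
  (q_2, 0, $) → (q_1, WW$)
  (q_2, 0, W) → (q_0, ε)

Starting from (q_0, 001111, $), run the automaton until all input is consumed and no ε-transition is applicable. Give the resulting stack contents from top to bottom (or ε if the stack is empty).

WWWWW$

(q_0, 001111, $) ⊢ (q_2, 01111, WW$) ⊢ (q_0, 1111, W$) ⊢ (q_0, 111, WW$) ⊢ (q_0, 11, WWW$) ⊢ (q_0, 1, WWWW$) ⊢ (q_0, ε, WWWWW$)
All input consumed in state q_0 with stack WWWWW$.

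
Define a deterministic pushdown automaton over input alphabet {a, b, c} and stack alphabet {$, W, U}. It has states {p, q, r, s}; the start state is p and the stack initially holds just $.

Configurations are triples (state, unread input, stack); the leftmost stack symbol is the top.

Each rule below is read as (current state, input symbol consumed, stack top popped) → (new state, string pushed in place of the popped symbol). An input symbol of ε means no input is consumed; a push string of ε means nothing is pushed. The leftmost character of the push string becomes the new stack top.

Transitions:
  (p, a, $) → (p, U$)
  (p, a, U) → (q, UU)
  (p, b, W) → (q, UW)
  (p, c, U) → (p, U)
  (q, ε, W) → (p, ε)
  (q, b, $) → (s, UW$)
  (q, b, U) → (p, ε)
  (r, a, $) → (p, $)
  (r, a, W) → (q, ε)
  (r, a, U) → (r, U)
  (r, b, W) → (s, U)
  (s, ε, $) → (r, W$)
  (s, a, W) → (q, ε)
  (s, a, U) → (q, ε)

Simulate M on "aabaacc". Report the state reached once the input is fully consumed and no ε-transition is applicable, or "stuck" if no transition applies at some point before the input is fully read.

stuck

(p, aabaacc, $)
  read a, top $: go to p, push U$ → (p, abaacc, U$)
  read a, top U: go to q, push UU → (q, baacc, UU$)
  read b, top U: go to p, push ε → (p, aacc, U$)
  read a, top U: go to q, push UU → (q, acc, UU$)
No transition for (q, a, top U); M blocks with input acc remaining.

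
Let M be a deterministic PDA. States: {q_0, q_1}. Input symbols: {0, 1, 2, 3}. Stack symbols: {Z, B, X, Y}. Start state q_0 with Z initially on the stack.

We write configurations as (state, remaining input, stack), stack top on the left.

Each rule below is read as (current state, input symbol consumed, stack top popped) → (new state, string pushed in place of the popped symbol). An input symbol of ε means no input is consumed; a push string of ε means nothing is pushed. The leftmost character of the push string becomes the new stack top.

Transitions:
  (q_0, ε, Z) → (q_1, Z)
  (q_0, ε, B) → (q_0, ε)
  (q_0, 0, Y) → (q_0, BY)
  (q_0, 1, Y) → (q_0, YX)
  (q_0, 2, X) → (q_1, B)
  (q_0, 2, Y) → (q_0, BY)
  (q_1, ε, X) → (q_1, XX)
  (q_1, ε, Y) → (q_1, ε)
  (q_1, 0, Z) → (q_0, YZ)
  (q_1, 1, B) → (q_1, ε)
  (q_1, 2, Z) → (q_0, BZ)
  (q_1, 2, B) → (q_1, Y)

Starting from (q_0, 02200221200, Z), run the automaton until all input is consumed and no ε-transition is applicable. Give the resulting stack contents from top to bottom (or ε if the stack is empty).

YXZ

(q_0, 02200221200, Z)
  ε-move, top Z: go to q_1, push Z → (q_1, 02200221200, Z)
  read 0, top Z: go to q_0, push YZ → (q_0, 2200221200, YZ)
  read 2, top Y: go to q_0, push BY → (q_0, 200221200, BYZ)
  ε-move, top B: go to q_0, push ε → (q_0, 200221200, YZ)
  read 2, top Y: go to q_0, push BY → (q_0, 00221200, BYZ)
  ε-move, top B: go to q_0, push ε → (q_0, 00221200, YZ)
  read 0, top Y: go to q_0, push BY → (q_0, 0221200, BYZ)
  ε-move, top B: go to q_0, push ε → (q_0, 0221200, YZ)
  read 0, top Y: go to q_0, push BY → (q_0, 221200, BYZ)
  ε-move, top B: go to q_0, push ε → (q_0, 221200, YZ)
  read 2, top Y: go to q_0, push BY → (q_0, 21200, BYZ)
  ε-move, top B: go to q_0, push ε → (q_0, 21200, YZ)
  read 2, top Y: go to q_0, push BY → (q_0, 1200, BYZ)
  ε-move, top B: go to q_0, push ε → (q_0, 1200, YZ)
  read 1, top Y: go to q_0, push YX → (q_0, 200, YXZ)
  read 2, top Y: go to q_0, push BY → (q_0, 00, BYXZ)
  ε-move, top B: go to q_0, push ε → (q_0, 00, YXZ)
  read 0, top Y: go to q_0, push BY → (q_0, 0, BYXZ)
  ε-move, top B: go to q_0, push ε → (q_0, 0, YXZ)
  read 0, top Y: go to q_0, push BY → (q_0, ε, BYXZ)
  ε-move, top B: go to q_0, push ε → (q_0, ε, YXZ)
All input consumed in state q_0 with stack YXZ.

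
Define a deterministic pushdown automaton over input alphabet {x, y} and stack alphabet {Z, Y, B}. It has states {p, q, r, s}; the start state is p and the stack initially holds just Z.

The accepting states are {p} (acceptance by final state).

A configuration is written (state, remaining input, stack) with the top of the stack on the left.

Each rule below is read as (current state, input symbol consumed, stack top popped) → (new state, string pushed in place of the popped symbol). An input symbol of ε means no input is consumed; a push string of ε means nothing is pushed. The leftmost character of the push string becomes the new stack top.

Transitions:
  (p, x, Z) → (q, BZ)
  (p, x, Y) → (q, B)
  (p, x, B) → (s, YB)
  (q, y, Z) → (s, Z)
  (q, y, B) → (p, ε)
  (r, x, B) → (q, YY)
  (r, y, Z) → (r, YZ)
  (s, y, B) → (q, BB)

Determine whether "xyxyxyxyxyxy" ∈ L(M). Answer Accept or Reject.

(p, xyxyxyxyxyxy, Z)
  read x, top Z: go to q, push BZ → (q, yxyxyxyxyxy, BZ)
  read y, top B: go to p, push ε → (p, xyxyxyxyxy, Z)
  read x, top Z: go to q, push BZ → (q, yxyxyxyxy, BZ)
  read y, top B: go to p, push ε → (p, xyxyxyxy, Z)
  read x, top Z: go to q, push BZ → (q, yxyxyxy, BZ)
  read y, top B: go to p, push ε → (p, xyxyxy, Z)
  read x, top Z: go to q, push BZ → (q, yxyxy, BZ)
  read y, top B: go to p, push ε → (p, xyxy, Z)
  read x, top Z: go to q, push BZ → (q, yxy, BZ)
  read y, top B: go to p, push ε → (p, xy, Z)
  read x, top Z: go to q, push BZ → (q, y, BZ)
  read y, top B: go to p, push ε → (p, ε, Z)
All input consumed; state p ∈ F.

Accept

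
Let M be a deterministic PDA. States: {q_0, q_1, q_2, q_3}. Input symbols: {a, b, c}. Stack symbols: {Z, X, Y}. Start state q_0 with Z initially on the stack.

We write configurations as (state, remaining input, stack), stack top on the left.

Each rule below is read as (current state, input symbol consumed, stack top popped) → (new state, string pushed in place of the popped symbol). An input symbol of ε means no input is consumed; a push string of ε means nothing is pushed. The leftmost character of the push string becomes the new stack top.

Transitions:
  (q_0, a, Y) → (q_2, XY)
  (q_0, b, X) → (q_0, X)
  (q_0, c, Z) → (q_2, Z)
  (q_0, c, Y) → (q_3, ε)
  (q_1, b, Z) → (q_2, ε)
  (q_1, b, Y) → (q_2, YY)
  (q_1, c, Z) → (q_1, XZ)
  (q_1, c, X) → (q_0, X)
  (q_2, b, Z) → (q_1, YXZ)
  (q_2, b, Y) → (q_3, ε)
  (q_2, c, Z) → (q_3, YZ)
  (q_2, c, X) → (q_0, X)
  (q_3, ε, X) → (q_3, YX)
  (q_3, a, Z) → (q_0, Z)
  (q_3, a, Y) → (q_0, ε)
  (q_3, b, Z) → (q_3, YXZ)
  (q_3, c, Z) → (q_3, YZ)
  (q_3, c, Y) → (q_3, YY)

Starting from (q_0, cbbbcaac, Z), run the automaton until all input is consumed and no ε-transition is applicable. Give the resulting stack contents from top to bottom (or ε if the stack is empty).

XYXZ

(q_0, cbbbcaac, Z) ⊢ (q_2, bbbcaac, Z) ⊢ (q_1, bbcaac, YXZ) ⊢ (q_2, bcaac, YYXZ) ⊢ (q_3, caac, YXZ) ⊢ (q_3, aac, YYXZ) ⊢ (q_0, ac, YXZ) ⊢ (q_2, c, XYXZ) ⊢ (q_0, ε, XYXZ)
All input consumed in state q_0 with stack XYXZ.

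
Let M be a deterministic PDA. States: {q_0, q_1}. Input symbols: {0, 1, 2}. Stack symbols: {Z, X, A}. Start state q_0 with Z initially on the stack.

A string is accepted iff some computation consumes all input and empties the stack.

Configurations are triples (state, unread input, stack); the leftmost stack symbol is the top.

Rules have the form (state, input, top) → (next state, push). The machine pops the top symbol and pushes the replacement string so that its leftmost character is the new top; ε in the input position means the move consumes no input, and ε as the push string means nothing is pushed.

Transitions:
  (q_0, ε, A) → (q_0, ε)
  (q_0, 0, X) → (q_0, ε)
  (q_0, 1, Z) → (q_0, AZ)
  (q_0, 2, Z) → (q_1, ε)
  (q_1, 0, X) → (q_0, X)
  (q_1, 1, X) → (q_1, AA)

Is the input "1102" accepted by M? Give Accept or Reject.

Reject

(q_0, 1102, Z)
  read 1, top Z: go to q_0, push AZ → (q_0, 102, AZ)
  ε-move, top A: go to q_0, push ε → (q_0, 102, Z)
  read 1, top Z: go to q_0, push AZ → (q_0, 02, AZ)
  ε-move, top A: go to q_0, push ε → (q_0, 02, Z)
No transition applies at (q_0, 02, Z); input not fully consumed.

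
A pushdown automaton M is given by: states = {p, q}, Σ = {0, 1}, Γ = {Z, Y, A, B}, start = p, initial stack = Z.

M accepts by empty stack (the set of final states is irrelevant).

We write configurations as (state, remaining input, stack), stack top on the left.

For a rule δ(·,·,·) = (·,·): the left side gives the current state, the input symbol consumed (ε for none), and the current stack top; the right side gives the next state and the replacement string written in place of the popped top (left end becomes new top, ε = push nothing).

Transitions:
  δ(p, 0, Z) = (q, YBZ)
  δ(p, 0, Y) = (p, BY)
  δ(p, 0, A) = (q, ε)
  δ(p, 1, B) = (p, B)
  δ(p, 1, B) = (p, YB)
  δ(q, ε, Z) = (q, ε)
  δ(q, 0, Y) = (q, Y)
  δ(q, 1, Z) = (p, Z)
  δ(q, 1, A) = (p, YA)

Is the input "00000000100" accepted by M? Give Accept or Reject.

No computation consumes all input and empties the stack.

Reject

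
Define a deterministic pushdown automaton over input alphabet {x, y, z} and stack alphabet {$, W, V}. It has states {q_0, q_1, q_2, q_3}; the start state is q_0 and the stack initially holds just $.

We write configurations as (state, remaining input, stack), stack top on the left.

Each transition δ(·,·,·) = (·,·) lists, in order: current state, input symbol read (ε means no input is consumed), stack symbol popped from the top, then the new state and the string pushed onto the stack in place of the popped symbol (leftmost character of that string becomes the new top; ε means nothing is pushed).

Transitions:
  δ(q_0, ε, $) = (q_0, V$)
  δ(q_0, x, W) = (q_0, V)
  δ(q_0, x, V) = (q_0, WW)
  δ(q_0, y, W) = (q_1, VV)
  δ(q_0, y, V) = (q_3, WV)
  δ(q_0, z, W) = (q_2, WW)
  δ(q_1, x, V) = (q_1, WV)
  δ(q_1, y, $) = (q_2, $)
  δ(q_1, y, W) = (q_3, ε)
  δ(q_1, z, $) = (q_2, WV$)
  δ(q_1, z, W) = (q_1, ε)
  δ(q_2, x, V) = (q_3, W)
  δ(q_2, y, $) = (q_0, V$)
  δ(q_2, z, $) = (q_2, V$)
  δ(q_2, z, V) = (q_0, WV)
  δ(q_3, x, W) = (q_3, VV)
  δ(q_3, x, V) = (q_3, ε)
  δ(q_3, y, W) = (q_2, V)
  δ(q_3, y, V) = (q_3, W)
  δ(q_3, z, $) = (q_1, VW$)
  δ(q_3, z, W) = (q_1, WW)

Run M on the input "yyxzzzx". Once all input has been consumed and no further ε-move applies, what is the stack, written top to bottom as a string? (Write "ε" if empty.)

(q_0, yyxzzzx, $) ⊢ (q_0, yyxzzzx, V$) ⊢ (q_3, yxzzzx, WV$) ⊢ (q_2, xzzzx, VV$) ⊢ (q_3, zzzx, WV$) ⊢ (q_1, zzx, WWV$) ⊢ (q_1, zx, WV$) ⊢ (q_1, x, V$) ⊢ (q_1, ε, WV$)
All input consumed in state q_1 with stack WV$.

WV$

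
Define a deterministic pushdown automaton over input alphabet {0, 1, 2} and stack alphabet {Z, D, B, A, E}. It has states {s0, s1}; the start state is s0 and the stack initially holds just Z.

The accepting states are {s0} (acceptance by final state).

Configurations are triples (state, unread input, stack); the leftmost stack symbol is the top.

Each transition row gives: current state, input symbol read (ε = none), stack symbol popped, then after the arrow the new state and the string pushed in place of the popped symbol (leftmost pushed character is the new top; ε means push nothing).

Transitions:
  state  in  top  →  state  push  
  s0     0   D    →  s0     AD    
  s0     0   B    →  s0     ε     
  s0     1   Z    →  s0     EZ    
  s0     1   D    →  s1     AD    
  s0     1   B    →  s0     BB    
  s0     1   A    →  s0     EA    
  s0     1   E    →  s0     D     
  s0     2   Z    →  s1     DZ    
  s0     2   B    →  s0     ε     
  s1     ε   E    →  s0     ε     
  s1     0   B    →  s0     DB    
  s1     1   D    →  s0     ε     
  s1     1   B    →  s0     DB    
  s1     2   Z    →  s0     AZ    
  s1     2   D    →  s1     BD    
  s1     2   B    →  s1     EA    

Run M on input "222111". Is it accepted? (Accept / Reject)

(s0, 222111, Z)
  read 2, top Z: go to s1, push DZ → (s1, 22111, DZ)
  read 2, top D: go to s1, push BD → (s1, 2111, BDZ)
  read 2, top B: go to s1, push EA → (s1, 111, EADZ)
  ε-move, top E: go to s0, push ε → (s0, 111, ADZ)
  read 1, top A: go to s0, push EA → (s0, 11, EADZ)
  read 1, top E: go to s0, push D → (s0, 1, DADZ)
  read 1, top D: go to s1, push AD → (s1, ε, ADADZ)
All input consumed; state s1 ∉ F and no further ε-move applies.

Reject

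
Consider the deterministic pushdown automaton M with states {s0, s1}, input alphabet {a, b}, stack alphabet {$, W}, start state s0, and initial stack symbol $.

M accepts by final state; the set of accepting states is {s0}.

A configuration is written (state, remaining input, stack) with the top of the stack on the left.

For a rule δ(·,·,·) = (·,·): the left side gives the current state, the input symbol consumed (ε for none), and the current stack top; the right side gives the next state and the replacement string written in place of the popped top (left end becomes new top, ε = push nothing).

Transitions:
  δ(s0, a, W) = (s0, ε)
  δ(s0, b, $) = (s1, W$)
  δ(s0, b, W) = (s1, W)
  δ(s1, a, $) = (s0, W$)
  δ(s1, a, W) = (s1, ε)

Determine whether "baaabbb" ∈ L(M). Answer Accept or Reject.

(s0, baaabbb, $)
  read b, top $: go to s1, push W$ → (s1, aaabbb, W$)
  read a, top W: go to s1, push ε → (s1, aabbb, $)
  read a, top $: go to s0, push W$ → (s0, abbb, W$)
  read a, top W: go to s0, push ε → (s0, bbb, $)
  read b, top $: go to s1, push W$ → (s1, bb, W$)
No transition applies at (s1, bb, W$); input not fully consumed.

Reject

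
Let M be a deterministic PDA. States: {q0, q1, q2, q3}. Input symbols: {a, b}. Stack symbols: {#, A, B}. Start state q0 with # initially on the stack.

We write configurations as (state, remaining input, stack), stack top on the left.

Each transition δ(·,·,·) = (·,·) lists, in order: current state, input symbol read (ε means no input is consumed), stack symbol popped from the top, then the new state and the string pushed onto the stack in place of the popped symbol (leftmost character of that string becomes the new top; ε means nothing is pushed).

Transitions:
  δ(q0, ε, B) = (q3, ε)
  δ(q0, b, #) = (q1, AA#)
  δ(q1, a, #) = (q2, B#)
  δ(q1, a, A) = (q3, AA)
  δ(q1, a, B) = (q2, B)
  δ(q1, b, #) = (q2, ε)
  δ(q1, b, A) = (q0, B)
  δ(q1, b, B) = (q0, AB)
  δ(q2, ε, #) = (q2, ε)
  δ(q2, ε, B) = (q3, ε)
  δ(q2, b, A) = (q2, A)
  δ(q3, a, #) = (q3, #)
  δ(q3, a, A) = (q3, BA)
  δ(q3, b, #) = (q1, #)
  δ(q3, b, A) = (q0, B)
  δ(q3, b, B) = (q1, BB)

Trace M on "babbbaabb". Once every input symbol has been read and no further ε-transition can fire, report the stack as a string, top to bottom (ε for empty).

ε

(q0, babbbaabb, #) ⊢ (q1, abbbaabb, AA#) ⊢ (q3, bbbaabb, AAA#) ⊢ (q0, bbaabb, BAA#) ⊢ (q3, bbaabb, AA#) ⊢ (q0, baabb, BA#) ⊢ (q3, baabb, A#) ⊢ (q0, aabb, B#) ⊢ (q3, aabb, #) ⊢ (q3, abb, #) ⊢ (q3, bb, #) ⊢ (q1, b, #) ⊢ (q2, ε, ε)
All input consumed in state q2 with stack ε.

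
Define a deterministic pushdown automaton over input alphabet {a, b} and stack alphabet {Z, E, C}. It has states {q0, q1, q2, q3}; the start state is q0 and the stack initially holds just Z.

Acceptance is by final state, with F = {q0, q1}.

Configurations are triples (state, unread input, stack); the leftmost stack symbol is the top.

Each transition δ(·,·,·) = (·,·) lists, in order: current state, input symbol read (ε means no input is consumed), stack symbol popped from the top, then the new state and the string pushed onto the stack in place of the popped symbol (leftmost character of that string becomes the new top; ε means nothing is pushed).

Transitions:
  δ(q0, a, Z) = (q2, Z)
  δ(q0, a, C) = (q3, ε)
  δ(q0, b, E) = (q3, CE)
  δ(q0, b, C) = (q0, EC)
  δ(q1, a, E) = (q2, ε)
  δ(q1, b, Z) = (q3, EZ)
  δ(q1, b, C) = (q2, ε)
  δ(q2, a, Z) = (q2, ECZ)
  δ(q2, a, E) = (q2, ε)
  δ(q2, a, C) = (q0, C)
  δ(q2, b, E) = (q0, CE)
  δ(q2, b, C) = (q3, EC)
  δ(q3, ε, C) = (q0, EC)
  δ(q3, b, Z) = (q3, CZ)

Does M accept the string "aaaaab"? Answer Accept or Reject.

(q0, aaaaab, Z) ⊢ (q2, aaaab, Z) ⊢ (q2, aaab, ECZ) ⊢ (q2, aab, CZ) ⊢ (q0, ab, CZ) ⊢ (q3, b, Z) ⊢ (q3, ε, CZ) ⊢ (q0, ε, ECZ)
All input consumed; state q0 ∈ F.

Accept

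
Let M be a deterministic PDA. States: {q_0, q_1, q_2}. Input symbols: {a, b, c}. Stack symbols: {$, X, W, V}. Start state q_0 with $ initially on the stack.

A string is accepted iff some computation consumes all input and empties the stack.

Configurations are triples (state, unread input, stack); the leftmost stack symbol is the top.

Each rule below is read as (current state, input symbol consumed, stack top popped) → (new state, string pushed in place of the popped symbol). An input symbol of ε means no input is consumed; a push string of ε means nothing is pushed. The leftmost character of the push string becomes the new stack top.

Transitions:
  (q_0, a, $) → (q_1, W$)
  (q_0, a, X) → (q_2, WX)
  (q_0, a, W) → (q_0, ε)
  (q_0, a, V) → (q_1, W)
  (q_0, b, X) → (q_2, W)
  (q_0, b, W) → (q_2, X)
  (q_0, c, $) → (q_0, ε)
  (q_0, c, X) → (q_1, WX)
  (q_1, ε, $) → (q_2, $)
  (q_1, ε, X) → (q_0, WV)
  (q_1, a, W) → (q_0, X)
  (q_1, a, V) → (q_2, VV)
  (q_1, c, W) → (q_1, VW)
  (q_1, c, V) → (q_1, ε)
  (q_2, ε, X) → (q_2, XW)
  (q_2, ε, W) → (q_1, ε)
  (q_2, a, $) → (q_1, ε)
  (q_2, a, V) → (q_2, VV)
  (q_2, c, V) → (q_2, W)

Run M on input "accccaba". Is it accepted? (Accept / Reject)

(q_0, accccaba, $)
  read a, top $: go to q_1, push W$ → (q_1, ccccaba, W$)
  read c, top W: go to q_1, push VW → (q_1, cccaba, VW$)
  read c, top V: go to q_1, push ε → (q_1, ccaba, W$)
  read c, top W: go to q_1, push VW → (q_1, caba, VW$)
  read c, top V: go to q_1, push ε → (q_1, aba, W$)
  read a, top W: go to q_0, push X → (q_0, ba, X$)
  read b, top X: go to q_2, push W → (q_2, a, W$)
  ε-move, top W: go to q_1, push ε → (q_1, a, $)
  ε-move, top $: go to q_2, push $ → (q_2, a, $)
  read a, top $: go to q_1, push ε → (q_1, ε, ε)
All input consumed and the stack is empty.

Accept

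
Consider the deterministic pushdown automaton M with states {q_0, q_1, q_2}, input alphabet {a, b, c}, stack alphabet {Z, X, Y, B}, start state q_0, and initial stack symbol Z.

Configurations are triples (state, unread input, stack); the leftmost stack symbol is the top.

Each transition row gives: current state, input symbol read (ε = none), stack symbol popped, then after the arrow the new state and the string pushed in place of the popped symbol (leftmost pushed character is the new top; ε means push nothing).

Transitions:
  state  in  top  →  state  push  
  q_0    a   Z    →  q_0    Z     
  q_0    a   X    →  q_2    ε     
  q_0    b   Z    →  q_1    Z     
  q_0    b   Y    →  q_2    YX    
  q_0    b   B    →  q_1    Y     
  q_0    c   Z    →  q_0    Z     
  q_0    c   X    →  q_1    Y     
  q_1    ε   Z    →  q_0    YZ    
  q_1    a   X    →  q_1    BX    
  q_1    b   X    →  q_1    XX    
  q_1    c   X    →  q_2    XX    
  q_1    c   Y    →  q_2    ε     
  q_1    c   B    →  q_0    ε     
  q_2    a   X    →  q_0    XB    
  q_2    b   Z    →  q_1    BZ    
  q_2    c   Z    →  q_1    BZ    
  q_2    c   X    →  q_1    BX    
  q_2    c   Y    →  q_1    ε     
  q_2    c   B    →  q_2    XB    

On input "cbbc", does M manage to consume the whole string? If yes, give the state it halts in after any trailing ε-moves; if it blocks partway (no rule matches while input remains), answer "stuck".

(q_0, cbbc, Z)
  read c, top Z: go to q_0, push Z → (q_0, bbc, Z)
  read b, top Z: go to q_1, push Z → (q_1, bc, Z)
  ε-move, top Z: go to q_0, push YZ → (q_0, bc, YZ)
  read b, top Y: go to q_2, push YX → (q_2, c, YXZ)
  read c, top Y: go to q_1, push ε → (q_1, ε, XZ)
All input consumed; M is in state q_1.

q_1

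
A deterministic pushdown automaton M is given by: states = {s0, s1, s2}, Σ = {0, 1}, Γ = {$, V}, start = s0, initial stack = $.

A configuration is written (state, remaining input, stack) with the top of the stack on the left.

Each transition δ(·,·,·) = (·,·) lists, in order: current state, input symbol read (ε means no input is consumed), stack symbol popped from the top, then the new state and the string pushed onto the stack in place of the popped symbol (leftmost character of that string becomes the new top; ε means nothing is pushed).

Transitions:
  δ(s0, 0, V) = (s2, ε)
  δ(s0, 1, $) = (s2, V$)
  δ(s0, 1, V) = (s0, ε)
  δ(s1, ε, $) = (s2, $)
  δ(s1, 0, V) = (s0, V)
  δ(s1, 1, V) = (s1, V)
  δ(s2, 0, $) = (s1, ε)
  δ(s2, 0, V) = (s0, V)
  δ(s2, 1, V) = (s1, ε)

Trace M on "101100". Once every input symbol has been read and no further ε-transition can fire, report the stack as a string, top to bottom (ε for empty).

(s0, 101100, $)
  read 1, top $: go to s2, push V$ → (s2, 01100, V$)
  read 0, top V: go to s0, push V → (s0, 1100, V$)
  read 1, top V: go to s0, push ε → (s0, 100, $)
  read 1, top $: go to s2, push V$ → (s2, 00, V$)
  read 0, top V: go to s0, push V → (s0, 0, V$)
  read 0, top V: go to s2, push ε → (s2, ε, $)
All input consumed in state s2 with stack $.

$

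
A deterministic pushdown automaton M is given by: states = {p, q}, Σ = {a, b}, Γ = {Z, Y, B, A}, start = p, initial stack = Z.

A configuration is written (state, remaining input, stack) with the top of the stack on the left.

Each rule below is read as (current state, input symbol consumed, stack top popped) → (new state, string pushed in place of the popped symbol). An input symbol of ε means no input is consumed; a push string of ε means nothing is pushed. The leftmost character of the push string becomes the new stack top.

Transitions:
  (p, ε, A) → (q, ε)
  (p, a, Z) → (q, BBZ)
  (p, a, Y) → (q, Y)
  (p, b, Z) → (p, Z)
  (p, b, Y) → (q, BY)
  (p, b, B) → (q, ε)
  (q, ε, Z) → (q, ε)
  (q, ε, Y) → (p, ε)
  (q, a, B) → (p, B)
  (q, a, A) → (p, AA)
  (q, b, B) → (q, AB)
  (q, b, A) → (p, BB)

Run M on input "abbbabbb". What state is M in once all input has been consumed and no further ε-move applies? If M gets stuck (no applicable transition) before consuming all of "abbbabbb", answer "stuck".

p

(p, abbbabbb, Z)
  read a, top Z: go to q, push BBZ → (q, bbbabbb, BBZ)
  read b, top B: go to q, push AB → (q, bbabbb, ABBZ)
  read b, top A: go to p, push BB → (p, babbb, BBBBZ)
  read b, top B: go to q, push ε → (q, abbb, BBBZ)
  read a, top B: go to p, push B → (p, bbb, BBBZ)
  read b, top B: go to q, push ε → (q, bb, BBZ)
  read b, top B: go to q, push AB → (q, b, ABBZ)
  read b, top A: go to p, push BB → (p, ε, BBBBZ)
All input consumed; M is in state p.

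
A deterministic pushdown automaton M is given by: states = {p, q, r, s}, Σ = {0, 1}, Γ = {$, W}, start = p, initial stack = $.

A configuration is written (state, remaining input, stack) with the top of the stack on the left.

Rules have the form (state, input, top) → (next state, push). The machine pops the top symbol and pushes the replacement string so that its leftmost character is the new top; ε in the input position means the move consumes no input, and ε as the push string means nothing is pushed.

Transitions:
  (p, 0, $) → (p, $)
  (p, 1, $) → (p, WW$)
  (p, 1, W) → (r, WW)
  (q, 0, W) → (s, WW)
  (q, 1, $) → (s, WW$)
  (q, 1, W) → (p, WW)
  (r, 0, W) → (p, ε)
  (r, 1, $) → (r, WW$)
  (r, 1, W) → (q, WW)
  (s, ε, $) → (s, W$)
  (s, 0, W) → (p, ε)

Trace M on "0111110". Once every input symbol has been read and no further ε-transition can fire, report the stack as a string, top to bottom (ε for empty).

WWWWW$

(p, 0111110, $)
  read 0, top $: go to p, push $ → (p, 111110, $)
  read 1, top $: go to p, push WW$ → (p, 11110, WW$)
  read 1, top W: go to r, push WW → (r, 1110, WWW$)
  read 1, top W: go to q, push WW → (q, 110, WWWW$)
  read 1, top W: go to p, push WW → (p, 10, WWWWW$)
  read 1, top W: go to r, push WW → (r, 0, WWWWWW$)
  read 0, top W: go to p, push ε → (p, ε, WWWWW$)
All input consumed in state p with stack WWWWW$.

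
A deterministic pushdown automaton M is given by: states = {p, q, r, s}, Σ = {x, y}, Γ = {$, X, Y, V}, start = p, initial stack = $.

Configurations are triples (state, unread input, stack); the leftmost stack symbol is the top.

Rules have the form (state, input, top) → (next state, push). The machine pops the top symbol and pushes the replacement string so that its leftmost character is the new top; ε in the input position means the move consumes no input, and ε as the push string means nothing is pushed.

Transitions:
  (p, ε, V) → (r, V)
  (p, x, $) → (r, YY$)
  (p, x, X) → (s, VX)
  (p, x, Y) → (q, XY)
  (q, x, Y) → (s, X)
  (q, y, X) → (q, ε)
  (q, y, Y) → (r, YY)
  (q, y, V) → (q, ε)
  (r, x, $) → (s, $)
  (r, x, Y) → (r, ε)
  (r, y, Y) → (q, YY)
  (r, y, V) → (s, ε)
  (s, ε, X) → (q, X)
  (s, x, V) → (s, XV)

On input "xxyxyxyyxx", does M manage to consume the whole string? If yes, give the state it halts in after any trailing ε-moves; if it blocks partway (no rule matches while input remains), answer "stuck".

stuck

(p, xxyxyxyyxx, $)
  read x, top $: go to r, push YY$ → (r, xyxyxyyxx, YY$)
  read x, top Y: go to r, push ε → (r, yxyxyyxx, Y$)
  read y, top Y: go to q, push YY → (q, xyxyyxx, YY$)
  read x, top Y: go to s, push X → (s, yxyyxx, XY$)
  ε-move, top X: go to q, push X → (q, yxyyxx, XY$)
  read y, top X: go to q, push ε → (q, xyyxx, Y$)
  read x, top Y: go to s, push X → (s, yyxx, X$)
  ε-move, top X: go to q, push X → (q, yyxx, X$)
  read y, top X: go to q, push ε → (q, yxx, $)
No transition for (q, y, top $); M blocks with input yxx remaining.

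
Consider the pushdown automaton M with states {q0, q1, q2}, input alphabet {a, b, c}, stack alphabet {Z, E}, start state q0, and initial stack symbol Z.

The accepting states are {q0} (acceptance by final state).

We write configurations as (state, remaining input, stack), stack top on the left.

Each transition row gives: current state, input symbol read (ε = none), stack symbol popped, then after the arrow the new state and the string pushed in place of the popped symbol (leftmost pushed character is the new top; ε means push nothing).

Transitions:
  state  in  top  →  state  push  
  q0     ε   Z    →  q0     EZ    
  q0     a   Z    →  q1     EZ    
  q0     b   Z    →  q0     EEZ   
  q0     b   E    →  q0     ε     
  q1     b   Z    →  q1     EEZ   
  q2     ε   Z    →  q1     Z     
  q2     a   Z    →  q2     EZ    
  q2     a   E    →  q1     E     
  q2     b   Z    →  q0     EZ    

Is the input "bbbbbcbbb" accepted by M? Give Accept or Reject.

Reject

No computation consumes all input and reaches a final state.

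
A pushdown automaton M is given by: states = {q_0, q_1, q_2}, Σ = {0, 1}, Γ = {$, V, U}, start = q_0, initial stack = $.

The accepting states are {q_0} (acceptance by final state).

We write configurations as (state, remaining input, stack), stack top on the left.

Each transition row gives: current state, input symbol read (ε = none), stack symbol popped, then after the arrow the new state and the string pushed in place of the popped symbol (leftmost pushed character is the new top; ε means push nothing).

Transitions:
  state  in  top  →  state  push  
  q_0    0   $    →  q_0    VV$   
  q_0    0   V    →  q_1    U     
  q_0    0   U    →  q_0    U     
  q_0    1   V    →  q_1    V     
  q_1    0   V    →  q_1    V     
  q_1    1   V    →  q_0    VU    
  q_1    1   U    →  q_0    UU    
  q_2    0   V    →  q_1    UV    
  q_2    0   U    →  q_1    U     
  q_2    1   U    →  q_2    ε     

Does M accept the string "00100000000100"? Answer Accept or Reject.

Reject

No computation consumes all input and reaches a final state.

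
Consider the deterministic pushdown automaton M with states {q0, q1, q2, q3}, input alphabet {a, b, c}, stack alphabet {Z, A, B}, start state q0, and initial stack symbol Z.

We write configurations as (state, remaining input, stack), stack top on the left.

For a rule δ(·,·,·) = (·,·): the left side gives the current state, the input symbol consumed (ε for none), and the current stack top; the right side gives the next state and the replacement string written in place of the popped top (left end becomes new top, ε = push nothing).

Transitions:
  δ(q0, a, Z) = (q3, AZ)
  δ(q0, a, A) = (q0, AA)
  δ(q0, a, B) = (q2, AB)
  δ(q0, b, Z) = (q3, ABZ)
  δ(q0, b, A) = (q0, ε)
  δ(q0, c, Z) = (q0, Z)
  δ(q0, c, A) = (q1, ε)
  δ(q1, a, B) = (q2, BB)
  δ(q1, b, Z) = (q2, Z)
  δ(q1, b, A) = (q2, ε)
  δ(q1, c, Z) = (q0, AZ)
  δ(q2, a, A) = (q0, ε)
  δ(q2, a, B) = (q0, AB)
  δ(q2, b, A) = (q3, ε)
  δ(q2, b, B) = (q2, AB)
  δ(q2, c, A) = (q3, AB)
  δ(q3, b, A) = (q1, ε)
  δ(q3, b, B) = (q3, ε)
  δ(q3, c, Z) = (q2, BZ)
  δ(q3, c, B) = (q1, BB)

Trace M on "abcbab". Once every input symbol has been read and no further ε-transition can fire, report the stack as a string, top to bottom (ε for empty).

(q0, abcbab, Z)
  read a, top Z: go to q3, push AZ → (q3, bcbab, AZ)
  read b, top A: go to q1, push ε → (q1, cbab, Z)
  read c, top Z: go to q0, push AZ → (q0, bab, AZ)
  read b, top A: go to q0, push ε → (q0, ab, Z)
  read a, top Z: go to q3, push AZ → (q3, b, AZ)
  read b, top A: go to q1, push ε → (q1, ε, Z)
All input consumed in state q1 with stack Z.

Z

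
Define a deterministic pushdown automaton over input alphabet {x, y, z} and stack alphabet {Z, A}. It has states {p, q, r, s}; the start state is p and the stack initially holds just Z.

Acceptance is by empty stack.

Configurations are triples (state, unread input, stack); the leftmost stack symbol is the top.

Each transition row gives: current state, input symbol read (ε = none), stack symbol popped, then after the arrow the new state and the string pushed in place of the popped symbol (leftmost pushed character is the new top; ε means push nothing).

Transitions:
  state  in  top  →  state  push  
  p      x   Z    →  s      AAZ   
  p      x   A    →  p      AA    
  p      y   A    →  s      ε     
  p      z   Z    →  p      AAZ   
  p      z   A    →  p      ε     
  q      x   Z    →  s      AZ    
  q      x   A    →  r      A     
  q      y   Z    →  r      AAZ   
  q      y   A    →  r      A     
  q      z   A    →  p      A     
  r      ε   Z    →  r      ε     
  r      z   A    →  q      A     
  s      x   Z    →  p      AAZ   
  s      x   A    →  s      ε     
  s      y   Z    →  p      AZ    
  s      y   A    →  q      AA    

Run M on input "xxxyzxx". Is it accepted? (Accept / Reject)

(p, xxxyzxx, Z)
  read x, top Z: go to s, push AAZ → (s, xxyzxx, AAZ)
  read x, top A: go to s, push ε → (s, xyzxx, AZ)
  read x, top A: go to s, push ε → (s, yzxx, Z)
  read y, top Z: go to p, push AZ → (p, zxx, AZ)
  read z, top A: go to p, push ε → (p, xx, Z)
  read x, top Z: go to s, push AAZ → (s, x, AAZ)
  read x, top A: go to s, push ε → (s, ε, AZ)
All input consumed; stack is AZ, not empty, and no further ε-move applies.

Reject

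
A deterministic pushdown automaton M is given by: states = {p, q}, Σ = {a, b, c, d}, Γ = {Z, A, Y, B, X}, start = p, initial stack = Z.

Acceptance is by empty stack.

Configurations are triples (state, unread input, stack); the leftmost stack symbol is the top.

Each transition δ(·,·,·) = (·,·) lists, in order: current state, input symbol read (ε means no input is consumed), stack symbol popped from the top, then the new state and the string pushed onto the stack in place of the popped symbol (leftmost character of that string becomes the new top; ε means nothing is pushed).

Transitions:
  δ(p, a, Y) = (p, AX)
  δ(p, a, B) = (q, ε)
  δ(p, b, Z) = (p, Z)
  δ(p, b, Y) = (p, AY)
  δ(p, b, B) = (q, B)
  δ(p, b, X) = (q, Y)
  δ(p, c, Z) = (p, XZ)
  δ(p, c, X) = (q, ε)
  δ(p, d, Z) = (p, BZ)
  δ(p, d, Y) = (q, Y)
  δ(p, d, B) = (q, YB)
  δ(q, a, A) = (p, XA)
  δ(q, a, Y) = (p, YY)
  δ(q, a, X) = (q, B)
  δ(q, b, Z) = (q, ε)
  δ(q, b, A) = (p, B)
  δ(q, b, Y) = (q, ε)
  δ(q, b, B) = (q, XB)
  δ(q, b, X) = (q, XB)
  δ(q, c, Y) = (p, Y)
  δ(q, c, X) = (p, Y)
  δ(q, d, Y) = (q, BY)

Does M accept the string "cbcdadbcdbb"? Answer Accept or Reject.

(p, cbcdadbcdbb, Z)
  read c, top Z: go to p, push XZ → (p, bcdadbcdbb, XZ)
  read b, top X: go to q, push Y → (q, cdadbcdbb, YZ)
  read c, top Y: go to p, push Y → (p, dadbcdbb, YZ)
  read d, top Y: go to q, push Y → (q, adbcdbb, YZ)
  read a, top Y: go to p, push YY → (p, dbcdbb, YYZ)
  read d, top Y: go to q, push Y → (q, bcdbb, YYZ)
  read b, top Y: go to q, push ε → (q, cdbb, YZ)
  read c, top Y: go to p, push Y → (p, dbb, YZ)
  read d, top Y: go to q, push Y → (q, bb, YZ)
  read b, top Y: go to q, push ε → (q, b, Z)
  read b, top Z: go to q, push ε → (q, ε, ε)
All input consumed and the stack is empty.

Accept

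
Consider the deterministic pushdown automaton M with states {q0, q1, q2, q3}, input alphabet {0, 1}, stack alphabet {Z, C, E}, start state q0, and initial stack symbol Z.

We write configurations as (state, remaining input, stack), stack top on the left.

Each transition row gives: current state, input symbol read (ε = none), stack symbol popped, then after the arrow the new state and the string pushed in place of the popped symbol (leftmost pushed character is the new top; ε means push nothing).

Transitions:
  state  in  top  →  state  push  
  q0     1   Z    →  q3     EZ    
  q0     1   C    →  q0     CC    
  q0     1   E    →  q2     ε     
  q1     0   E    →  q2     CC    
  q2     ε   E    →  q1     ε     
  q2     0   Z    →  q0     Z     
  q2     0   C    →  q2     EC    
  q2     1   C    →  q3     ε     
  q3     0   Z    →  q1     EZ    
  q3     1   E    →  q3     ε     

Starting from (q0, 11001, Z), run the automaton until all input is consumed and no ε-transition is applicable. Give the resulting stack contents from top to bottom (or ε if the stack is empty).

(q0, 11001, Z) ⊢ (q3, 1001, EZ) ⊢ (q3, 001, Z) ⊢ (q1, 01, EZ) ⊢ (q2, 1, CCZ) ⊢ (q3, ε, CZ)
All input consumed in state q3 with stack CZ.

CZ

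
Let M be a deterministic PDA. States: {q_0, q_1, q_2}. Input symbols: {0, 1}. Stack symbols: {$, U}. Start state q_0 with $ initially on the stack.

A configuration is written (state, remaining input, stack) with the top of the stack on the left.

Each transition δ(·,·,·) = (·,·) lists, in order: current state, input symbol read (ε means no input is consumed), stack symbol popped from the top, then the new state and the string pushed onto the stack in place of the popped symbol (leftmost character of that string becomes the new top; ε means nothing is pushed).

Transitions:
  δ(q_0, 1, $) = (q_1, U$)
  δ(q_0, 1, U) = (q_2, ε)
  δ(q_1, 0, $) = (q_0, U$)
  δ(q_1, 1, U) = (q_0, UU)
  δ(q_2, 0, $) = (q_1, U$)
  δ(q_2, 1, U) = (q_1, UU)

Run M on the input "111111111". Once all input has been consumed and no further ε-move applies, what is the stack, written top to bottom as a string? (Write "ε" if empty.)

(q_0, 111111111, $)
  read 1, top $: go to q_1, push U$ → (q_1, 11111111, U$)
  read 1, top U: go to q_0, push UU → (q_0, 1111111, UU$)
  read 1, top U: go to q_2, push ε → (q_2, 111111, U$)
  read 1, top U: go to q_1, push UU → (q_1, 11111, UU$)
  read 1, top U: go to q_0, push UU → (q_0, 1111, UUU$)
  read 1, top U: go to q_2, push ε → (q_2, 111, UU$)
  read 1, top U: go to q_1, push UU → (q_1, 11, UUU$)
  read 1, top U: go to q_0, push UU → (q_0, 1, UUUU$)
  read 1, top U: go to q_2, push ε → (q_2, ε, UUU$)
All input consumed in state q_2 with stack UUU$.

UUU$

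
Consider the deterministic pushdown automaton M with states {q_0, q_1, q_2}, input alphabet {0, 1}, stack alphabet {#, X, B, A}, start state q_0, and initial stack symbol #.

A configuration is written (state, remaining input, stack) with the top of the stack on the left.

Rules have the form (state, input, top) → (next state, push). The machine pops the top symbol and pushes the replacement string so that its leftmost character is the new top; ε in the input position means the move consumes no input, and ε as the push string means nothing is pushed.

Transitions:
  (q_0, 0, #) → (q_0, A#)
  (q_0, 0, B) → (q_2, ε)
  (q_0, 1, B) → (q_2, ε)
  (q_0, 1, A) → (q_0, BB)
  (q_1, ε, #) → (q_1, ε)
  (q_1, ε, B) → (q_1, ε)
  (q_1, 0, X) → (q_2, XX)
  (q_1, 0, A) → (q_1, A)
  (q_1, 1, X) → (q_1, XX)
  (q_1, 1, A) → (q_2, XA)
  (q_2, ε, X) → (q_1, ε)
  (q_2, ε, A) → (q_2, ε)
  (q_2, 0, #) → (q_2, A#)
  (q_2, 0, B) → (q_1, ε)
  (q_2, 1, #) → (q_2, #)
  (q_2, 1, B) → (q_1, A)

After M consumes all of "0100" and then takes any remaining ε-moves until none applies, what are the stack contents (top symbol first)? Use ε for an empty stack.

(q_0, 0100, #)
  read 0, top #: go to q_0, push A# → (q_0, 100, A#)
  read 1, top A: go to q_0, push BB → (q_0, 00, BB#)
  read 0, top B: go to q_2, push ε → (q_2, 0, B#)
  read 0, top B: go to q_1, push ε → (q_1, ε, #)
  ε-move, top #: go to q_1, push ε → (q_1, ε, ε)
All input consumed in state q_1 with stack ε.

ε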